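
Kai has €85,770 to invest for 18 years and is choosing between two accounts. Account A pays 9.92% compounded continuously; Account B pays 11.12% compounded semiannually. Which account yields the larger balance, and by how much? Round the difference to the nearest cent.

Account A growth factor: e^(0.0992·18) = e^1.7856 ≈ 5.96315676849; balance ≈ 511,459.9560.
Account B growth factor: (1 + 0.0556)^36 ≈ 7.01419338969; balance ≈ 601,607.3670.
Account B is larger by 90,147.4110.

Account B, by €90,147.41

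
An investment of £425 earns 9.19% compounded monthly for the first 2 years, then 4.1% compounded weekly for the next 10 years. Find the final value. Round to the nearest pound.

£769

Phase 1: 425·(1 + 0.0919/12)^24 ≈ 510.3970.
Phase 2: 510.3970·(1 + 0.041/52)^520 ≈ 768.9511.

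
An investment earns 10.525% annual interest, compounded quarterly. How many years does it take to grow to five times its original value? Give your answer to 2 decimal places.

(1 + 0.0263125)^(4t) = 5.
4t = ln 5 / ln(1 + 0.0263125) ≈ 1.6094/0.0259723 ≈ 61.9675.
t ≈ 15.4919.

15.49 years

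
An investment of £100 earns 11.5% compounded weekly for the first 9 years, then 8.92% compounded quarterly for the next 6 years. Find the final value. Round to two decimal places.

£477.40

After 9 years at 11.5%: 100 × 2.81189101 ≈ 281.1891.
Then 6 years at 8.92%: 281.1891 × 1.69777705 ≈ 477.3964.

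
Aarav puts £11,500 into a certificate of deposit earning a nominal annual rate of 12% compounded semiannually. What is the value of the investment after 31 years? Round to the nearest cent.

Growth factor = (1 + 0.06)^62 ≈ 37.0649694428.
A ≈ 11,500 × 37.0649694428 ≈ 426,247.1486.

£426,247.15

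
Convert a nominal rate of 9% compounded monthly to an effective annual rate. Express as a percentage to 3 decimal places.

One year is 12 periods at 0.0075 each: (1 + 0.0075)^12 ≈ 1.093807.
EAR = 1.093807 − 1 ≈ 9.38069%.

9.381%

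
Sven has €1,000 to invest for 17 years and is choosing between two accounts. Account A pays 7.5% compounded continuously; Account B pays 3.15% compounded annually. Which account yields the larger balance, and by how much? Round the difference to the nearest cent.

Account A, by €1,884.45

A: e^(0.075·17) = e^1.275 ≈ 3.57870141, so 1,000 × 3.57870141 ≈ 3,578.7014.
B: (1 + 0.0315)^17 ≈ 1.694247874, so 1,000 × 1.694247874 ≈ 1,694.2479.
Difference ≈ 1,884.4535 in favor of A.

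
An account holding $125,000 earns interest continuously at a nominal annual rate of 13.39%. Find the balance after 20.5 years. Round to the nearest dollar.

A = P·e^(rt) = 125,000·e^(0.1339·20.5) = 125,000·e^2.74495.
e^2.74495 ≈ 15.56383572094, so A ≈ 1,945,479.4651.

$1,945,479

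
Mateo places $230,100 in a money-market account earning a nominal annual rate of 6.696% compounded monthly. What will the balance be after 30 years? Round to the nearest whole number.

Growth factor = (1 + 0.00558)^360 ≈ 7.41285911278.
A ≈ 230,100 × 7.41285911278 ≈ 1,705,698.8819.

$1,705,699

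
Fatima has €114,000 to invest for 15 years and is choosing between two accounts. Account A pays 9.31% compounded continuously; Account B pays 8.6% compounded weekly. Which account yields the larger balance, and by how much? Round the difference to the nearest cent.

Account A, by €46,980.98

Account A growth factor: e^(0.0931·15) = e^1.3965 ≈ 4.04103157611; balance ≈ 460,677.5997.
Account B growth factor: (1 + 0.086/52)^780 ≈ 3.62891767954; balance ≈ 413,696.6155.
Account A is larger by 46,980.9842.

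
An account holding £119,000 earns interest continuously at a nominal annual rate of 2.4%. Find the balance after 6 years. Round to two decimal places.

A = P·e^(rt) = 119,000·e^(0.024·6) = 119,000·e^0.144.
e^0.144 ≈ 1.15488410852, so A ≈ 137,431.2089.

£137,431.21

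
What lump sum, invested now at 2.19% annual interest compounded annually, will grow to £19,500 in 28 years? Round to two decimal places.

Growth factor = (1 + 0.0219)^28 ≈ 1.8341513772.
P = 19,500/1.8341513772 ≈ 10,631.6197.

£10,631.62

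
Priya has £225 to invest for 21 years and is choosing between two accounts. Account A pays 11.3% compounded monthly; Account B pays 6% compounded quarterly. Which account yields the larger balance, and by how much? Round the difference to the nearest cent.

Account A, by £1,601.66

A: (1 + 0.113/12)^252 ≈ 10.61105916, so 225 × 10.61105916 ≈ 2,387.4883.
B: (1 + 0.015)^84 ≈ 3.49258954, so 225 × 3.49258954 ≈ 785.8326.
Difference ≈ 1,601.6557 in favor of A.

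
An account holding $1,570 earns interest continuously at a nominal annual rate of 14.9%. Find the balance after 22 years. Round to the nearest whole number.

$41,641

A = P·e^(rt) = 1,570·e^(0.149·22) = 1,570·e^3.278.
e^3.278 ≈ 26.522674271, so A ≈ 41,640.5986.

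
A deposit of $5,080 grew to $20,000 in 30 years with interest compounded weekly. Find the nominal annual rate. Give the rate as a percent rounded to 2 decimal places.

4.57%

The 1560-period growth factor is 20,000/5,080 = 3.93701.
r/52 = 3.93701^(1/1560) − 1 ≈ 0.000878861, so r ≈ 52·0.000878861 = 4.57008%.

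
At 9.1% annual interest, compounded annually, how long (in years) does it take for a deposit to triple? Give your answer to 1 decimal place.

(1 + 0.091)^t = 3.
t = ln 3 / ln(1 + 0.091) ≈ 1.0986/0.0870947 ≈ 12.6140.

12.6 years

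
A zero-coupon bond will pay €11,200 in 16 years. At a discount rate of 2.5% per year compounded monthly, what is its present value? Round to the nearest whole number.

€7,511

Periodic rate = 2.5%/12 = 0.00208333; 192 periods.
P = 11,200/(1 + 0.025/12)^192 ≈ 11,200/1.4912040951 ≈ 7,510.7090.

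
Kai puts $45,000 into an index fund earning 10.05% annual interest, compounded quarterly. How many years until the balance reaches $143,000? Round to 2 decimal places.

We need (1 + 0.025125)^(4t) = 3.1778, so 4t = ln 3.1778 / ln 1.025125 ≈ 46.5929.
t ≈ 46.5929/4 = 11.6482 years.

11.65 years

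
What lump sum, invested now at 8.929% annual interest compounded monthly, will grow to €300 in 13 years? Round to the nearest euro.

Periodic rate = 8.929%/12 = 0.00744083; 156 periods.
P = 300/(1 + 0.08929/12)^156 ≈ 300/3.17870142 ≈ 94.3782.

€94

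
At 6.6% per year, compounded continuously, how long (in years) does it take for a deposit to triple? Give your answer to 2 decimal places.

16.65 years

e^(0.066t) = 3, so 0.066t = ln 3 ≈ 1.0986.
t ≈ 1.0986/0.066 ≈ 16.6456.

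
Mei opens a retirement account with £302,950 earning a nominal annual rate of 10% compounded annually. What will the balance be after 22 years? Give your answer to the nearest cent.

Growth factor = (1 + 0.1)^22 ≈ 8.140274938684.
A ≈ 302,950 × 8.140274938684 ≈ 2,466,096.2927.

£2,466,096.29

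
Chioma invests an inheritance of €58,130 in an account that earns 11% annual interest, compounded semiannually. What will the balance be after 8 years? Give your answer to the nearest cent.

Periodic rate = 11%/2 = 0.055; periods = 2·8 = 16.
A = 58,130·(1 + 0.055)^16 ≈ 58,130·2.35526269931 ≈ 136,911.4207.

€136,911.42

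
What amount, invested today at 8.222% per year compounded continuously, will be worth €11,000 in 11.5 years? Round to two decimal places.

€4,273.21

P = A·e^(−rt) = 11,000·e^(−0.94553).
e^(−0.94553) ≈ 0.38847362531, so P ≈ 4,273.2099.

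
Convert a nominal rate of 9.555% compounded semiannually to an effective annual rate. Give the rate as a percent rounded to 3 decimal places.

9.783%

One year is 2 periods at 0.047775 each: (1 + 0.047775)^2 ≈ 1.097832.
EAR = 1.097832 − 1 ≈ 9.78325%.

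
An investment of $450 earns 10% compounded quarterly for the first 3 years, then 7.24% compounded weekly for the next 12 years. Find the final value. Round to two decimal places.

$1,441.95

Phase 1: 450·(1 + 0.025)^12 ≈ 605.2000.
Phase 2: 605.2000·(1 + 0.0724/52)^624 ≈ 1,441.9544.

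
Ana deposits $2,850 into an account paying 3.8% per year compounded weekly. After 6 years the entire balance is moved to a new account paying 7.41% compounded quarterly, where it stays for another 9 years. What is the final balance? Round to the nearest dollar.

$6,931

After 6 years at 3.8%: 2,850 × 1.255980739 ≈ 3,579.5451.
Then 9 years at 7.41%: 3,579.5451 × 1.936337074 ≈ 6,931.2059.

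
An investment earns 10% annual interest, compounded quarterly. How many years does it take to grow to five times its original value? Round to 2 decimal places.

16.29 years

(1 + 0.025)^(4t) = 5.
4t = ln 5 / ln(1 + 0.025) ≈ 1.6094/0.0246926 ≈ 65.1789.
t ≈ 16.2947.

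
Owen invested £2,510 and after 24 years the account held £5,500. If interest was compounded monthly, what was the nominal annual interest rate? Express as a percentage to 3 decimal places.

3.273%

(1 + r/12)^288 = 5,500/2,510 = 2.19124.
1 + r/12 = 2.19124^(1/288) ≈ 1.002728, so r/12 ≈ 0.00272755.
r ≈ 12·0.00272755 = 3.27306%.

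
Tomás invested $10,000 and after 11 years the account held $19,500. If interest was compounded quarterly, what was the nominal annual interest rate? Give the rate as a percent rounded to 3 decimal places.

(1 + r/4)^44 = 19,500/10,000 = 1.95.
1 + r/4 = 1.95^(1/44) ≈ 1.015294, so r/4 ≈ 0.0152937.
r ≈ 4·0.0152937 = 6.11748%.

6.117%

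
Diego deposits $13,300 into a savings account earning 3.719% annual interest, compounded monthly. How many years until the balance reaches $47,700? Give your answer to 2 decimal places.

34.39 years

(1 + 0.00309917)^(12t) = 47,700/13,300 = 3.5865.
12t·ln(1 + 0.00309917) = ln(3.5865); 12t = 1.2772/0.00309437 ≈ 412.7385.
t ≈ 34.3949 years.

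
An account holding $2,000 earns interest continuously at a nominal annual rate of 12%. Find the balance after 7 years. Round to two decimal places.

A = P·e^(rt) = 2,000·e^(0.12·7) = 2,000·e^0.84.
e^0.84 ≈ 2.316366977, so A ≈ 4,632.7340.

$4,632.73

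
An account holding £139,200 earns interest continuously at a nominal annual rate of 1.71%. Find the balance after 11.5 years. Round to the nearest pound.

£169,451

A = P·e^(rt) = 139,200·e^(0.0171·11.5) = 139,200·e^0.19665.
e^0.19665 ≈ 1.21731790487, so A ≈ 169,450.6524.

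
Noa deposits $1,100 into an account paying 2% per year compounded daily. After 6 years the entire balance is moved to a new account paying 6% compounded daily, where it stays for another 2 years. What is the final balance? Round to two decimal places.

Phase 1: 1,100·(1 + 0.02/365)^2190 ≈ 1,240.2425.
Phase 2: 1,240.2425·(1 + 0.06/365)^730 ≈ 1,398.3557.

$1,398.36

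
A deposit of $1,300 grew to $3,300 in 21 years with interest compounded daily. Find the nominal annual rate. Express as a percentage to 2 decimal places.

4.44%

The 7665-period growth factor is 3,300/1,300 = 2.53846.
r/365 = 2.53846^(1/7665) − 1 ≈ 0.000121541, so r ≈ 365·0.000121541 = 4.43626%.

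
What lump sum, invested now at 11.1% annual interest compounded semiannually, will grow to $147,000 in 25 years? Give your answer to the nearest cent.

Growth factor = (1 + 0.0555)^50 ≈ 14.8905891883.
P = 147,000/14.8905891883 ≈ 9,872.0070.

$9,872.01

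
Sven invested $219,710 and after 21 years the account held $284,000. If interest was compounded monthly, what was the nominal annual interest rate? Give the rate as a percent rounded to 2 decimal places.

The 252-period growth factor is 284,000/219,710 = 1.29261.
r/12 = 1.29261^(1/252) − 1 ≈ 0.00101903, so r ≈ 12·0.00101903 = 1.22284%.

1.22%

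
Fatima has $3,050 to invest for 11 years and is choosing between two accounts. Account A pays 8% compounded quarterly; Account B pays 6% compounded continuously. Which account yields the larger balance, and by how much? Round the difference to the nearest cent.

A: (1 + 0.02)^44 ≈ 2.390053142, so 3,050 × 2.390053142 ≈ 7,289.6621.
B: e^(0.06·11) = e^0.66 ≈ 1.934792334, so 3,050 × 1.934792334 ≈ 5,901.1166.
Difference ≈ 1,388.5455 in favor of A.

Account A, by $1,388.55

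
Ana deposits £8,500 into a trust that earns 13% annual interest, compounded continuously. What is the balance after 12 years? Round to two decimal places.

A = P·e^(rt) = 8,500·e^(0.13·12) = 8,500·e^1.56.
e^1.56 ≈ 4.7588212451, so A ≈ 40,449.9806.

£40,449.98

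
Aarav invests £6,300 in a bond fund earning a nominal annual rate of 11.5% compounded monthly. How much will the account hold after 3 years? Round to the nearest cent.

£8,880.94

Periodic rate = 11.5%/12 = 0.00958333; periods = 12·3 = 36.
A = 6,300·(1 + 0.115/12)^36 ≈ 6,300·1.409672434 ≈ 8,880.9363.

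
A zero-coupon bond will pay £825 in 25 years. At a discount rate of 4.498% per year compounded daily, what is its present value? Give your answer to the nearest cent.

£267.99

Periodic rate = 4.498%/365 = 0.000123233; 9125 periods.
P = 825/(1 + 0.04498/365)^9125 ≈ 825/3.07846384 ≈ 267.9908.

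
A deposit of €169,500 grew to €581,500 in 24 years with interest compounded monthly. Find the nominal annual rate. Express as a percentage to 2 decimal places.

(1 + r/12)^288 = 581,500/169,500 = 3.43068.
1 + r/12 = 3.43068^(1/288) ≈ 1.00429, so r/12 ≈ 0.00428958.
r ≈ 12·0.00428958 = 5.14750%.

5.15%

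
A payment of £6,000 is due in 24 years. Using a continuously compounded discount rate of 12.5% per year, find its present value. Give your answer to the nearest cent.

P = A·e^(−rt) = 6,000·e^(−3).
e^(−3) ≈ 0.04978706837, so P ≈ 298.7224.

£298.72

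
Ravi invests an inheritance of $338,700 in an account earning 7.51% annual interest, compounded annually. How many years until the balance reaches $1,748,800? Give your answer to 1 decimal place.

22.7 years

We need (1 + 0.0751)^t = 5.1633, so t = ln 5.1633 / ln 1.0751 ≈ 22.6693.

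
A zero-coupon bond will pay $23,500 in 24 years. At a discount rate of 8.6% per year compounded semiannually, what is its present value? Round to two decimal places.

Periodic rate = 8.6%/2 = 0.043; 48 periods.
P = 23,500/(1 + 0.043)^48 ≈ 23,500/7.5447838892 ≈ 3,114.7347.

$3,114.73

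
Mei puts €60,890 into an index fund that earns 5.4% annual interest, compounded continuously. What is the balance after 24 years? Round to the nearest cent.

€222,531.57

A = P·e^(rt) = 60,890·e^(0.054·24) = 60,890·e^1.296.
e^1.296 ≈ 3.65464879622, so A ≈ 222,531.5652.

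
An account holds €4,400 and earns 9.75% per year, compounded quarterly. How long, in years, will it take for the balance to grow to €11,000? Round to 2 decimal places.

(1 + 0.024375)^(4t) = 11,000/4,400 = 2.5.
4t·ln(1 + 0.024375) = ln(2.5); 4t = 0.91629/0.0240827 ≈ 38.0477.
t ≈ 9.5119 years.

9.51 years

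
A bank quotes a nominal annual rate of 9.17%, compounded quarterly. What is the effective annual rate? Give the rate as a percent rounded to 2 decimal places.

One year is 4 periods at 0.022925 each: (1 + 0.022925)^4 ≈ 1.094902.
EAR = 1.094902 − 1 ≈ 9.49018%.

9.49%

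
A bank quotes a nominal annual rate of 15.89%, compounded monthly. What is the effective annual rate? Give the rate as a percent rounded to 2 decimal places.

17.10%

EAR = (1 + 15.89%/12)^12 − 1 = (1 + 0.0132417)^12 − 1.
(1 + 0.0132417)^12 ≈ 1.170999, so EAR ≈ 17.09989%.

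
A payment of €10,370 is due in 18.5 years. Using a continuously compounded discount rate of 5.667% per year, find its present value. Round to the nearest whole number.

P = A·e^(−rt) = 10,370·e^(−1.048395).
e^(−1.048395) ≈ 0.35049985016, so P ≈ 3,634.6834.

€3,635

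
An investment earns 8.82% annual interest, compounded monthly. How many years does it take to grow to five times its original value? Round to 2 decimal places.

(1 + 0.00735)^(12t) = 5.
12t = ln 5 / ln(1 + 0.00735) ≈ 1.6094/0.00732312 ≈ 219.7749.
t ≈ 18.3146.

18.31 years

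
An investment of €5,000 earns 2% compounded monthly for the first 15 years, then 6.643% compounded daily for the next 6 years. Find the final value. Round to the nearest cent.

After 15 years at 2%: 5,000 × 1.3495217595 ≈ 6,747.6088.
Then 6 years at 6.643%: 6,747.6088 × 1.4896537846 ≈ 10,051.6010.

€10,051.60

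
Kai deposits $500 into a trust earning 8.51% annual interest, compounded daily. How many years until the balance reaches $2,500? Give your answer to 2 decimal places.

We need (1 + 0.000233151)^(365t) = 5, so 365t = ln 5 / ln 1.000233 ≈ 6903.7993.
t ≈ 6903.7993/365 = 18.9145 years.

18.91 years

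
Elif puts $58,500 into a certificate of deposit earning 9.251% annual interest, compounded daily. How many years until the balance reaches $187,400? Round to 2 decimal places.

We need (1 + 0.000253452)^(365t) = 3.2034, so 365t = ln 3.2034 / ln 1.000253 ≈ 4594.0292.
t ≈ 4594.0292/365 = 12.5864 years.

12.59 years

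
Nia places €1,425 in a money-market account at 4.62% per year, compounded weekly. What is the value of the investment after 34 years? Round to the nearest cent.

€6,850.18

Growth factor = (1 + 0.0462/52)^1768 ≈ 4.807141455.
A ≈ 1,425 × 4.807141455 ≈ 6,850.1766.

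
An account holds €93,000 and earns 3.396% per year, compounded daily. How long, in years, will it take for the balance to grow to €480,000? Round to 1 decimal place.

48.3 years

(1 + 0.0000930411)^(365t) = 480,000/93,000 = 5.1613.
365t·ln(1 + 0.0000930411) = ln(5.1613); 365t = 1.6412/9.30368e-05 ≈ 17640.1938.
t ≈ 48.3293 years.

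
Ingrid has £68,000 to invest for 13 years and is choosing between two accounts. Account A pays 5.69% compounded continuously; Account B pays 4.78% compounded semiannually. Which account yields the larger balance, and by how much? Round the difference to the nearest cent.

Account A, by £16,818.56

A: e^(0.0569·13) = e^0.7397 ≈ 2.09530682815, so 68,000 × 2.09530682815 ≈ 142,480.8643.
B: (1 + 0.0239)^26 ≈ 1.84797511194, so 68,000 × 1.84797511194 ≈ 125,662.3076.
Difference ≈ 16,818.5567 in favor of A.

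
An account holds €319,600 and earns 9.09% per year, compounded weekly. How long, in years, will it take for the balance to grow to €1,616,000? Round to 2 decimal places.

We need (1 + 0.00174808)^(52t) = 5.0563, so 52t = ln 5.0563 / ln 1.001748 ≈ 927.9083.
t ≈ 927.9083/52 = 17.8444 years.

17.84 years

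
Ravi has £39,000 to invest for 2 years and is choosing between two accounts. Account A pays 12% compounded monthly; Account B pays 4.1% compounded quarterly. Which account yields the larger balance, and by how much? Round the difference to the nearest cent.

Account A, by £7,204.54

A: (1 + 0.01)^24 ≈ 1.2697346485, so 39,000 × 1.2697346485 ≈ 49,519.6513.
B: (1 + 0.01025)^8 ≈ 1.0850028349, so 39,000 × 1.0850028349 ≈ 42,315.1106.
Difference ≈ 7,204.5407 in favor of A.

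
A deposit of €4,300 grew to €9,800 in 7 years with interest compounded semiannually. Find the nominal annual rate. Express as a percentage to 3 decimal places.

12.121%

The 14-period growth factor is 9,800/4,300 = 2.27907.
r/2 = 2.27907^(1/14) − 1 ≈ 0.0606061, so r ≈ 2·0.0606061 = 12.12122%.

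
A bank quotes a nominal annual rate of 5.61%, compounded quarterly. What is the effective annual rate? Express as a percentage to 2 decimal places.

5.73%

EAR = (1 + 5.61%/4)^4 − 1 = (1 + 0.014025)^4 − 1.
(1 + 0.014025)^4 ≈ 1.057291, so EAR ≈ 5.72913%.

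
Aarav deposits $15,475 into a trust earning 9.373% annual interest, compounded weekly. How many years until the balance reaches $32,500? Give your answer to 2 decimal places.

7.92 years

(1 + 0.0018025)^(52t) = 32,500/15,475 = 2.1002.
52t·ln(1 + 0.0018025) = ln(2.1002); 52t = 0.74201/0.00180088 ≈ 412.0293.
t ≈ 7.9236 years.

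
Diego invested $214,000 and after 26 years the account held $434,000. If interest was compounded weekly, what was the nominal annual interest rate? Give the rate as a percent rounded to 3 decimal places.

The 1352-period growth factor is 434,000/214,000 = 2.02804.
r/52 = 2.02804^(1/1352) − 1 ≈ 0.000523116, so r ≈ 52·0.000523116 = 2.72021%.

2.720%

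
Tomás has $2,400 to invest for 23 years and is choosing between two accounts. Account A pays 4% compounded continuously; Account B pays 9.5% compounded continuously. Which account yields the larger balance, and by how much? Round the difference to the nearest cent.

Account B, by $15,315.26

A: e^(0.04·23) = e^0.92 ≈ 2.50929039, so 2,400 × 2.50929039 ≈ 6,022.2969.
B: e^(0.095·23) = e^2.185 ≈ 8.8906485534, so 2,400 × 8.8906485534 ≈ 21,337.5565.
Difference ≈ 15,315.2596 in favor of B.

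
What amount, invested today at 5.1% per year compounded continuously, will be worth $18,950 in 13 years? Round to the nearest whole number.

P = A·e^(−rt) = 18,950·e^(−0.663).
e^(−0.663) ≈ 0.515303104, so P ≈ 9,764.9938.

$9,765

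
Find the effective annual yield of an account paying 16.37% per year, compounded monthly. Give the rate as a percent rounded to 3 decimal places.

EAR = (1 + 16.37%/12)^12 − 1 = (1 + 0.0136417)^12 − 1.
(1 + 0.0136417)^12 ≈ 1.176558, so EAR ≈ 17.65583%.

17.656%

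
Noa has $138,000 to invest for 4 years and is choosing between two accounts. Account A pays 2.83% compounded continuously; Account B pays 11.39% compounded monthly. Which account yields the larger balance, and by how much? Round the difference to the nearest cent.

Account A growth factor: e^(0.0283·4) = e^0.1132 ≈ 1.11985588173; balance ≈ 154,540.1117.
Account B growth factor: (1 + 0.1139/12)^48 ≈ 1.57373438411; balance ≈ 217,175.3450.
Account B is larger by 62,635.2333.

Account B, by $62,635.23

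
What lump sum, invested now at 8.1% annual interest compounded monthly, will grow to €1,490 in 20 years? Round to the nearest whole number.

Periodic rate = 8.1%/12 = 0.00675; 240 periods.
P = 1,490/(1 + 0.00675)^240 ≈ 1,490/5.025660961 ≈ 296.4784.

€296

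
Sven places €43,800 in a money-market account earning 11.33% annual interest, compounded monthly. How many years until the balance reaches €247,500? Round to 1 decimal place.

(1 + 0.00944167)^(12t) = 247,500/43,800 = 5.6507.
12t·ln(1 + 0.00944167) = ln(5.6507); 12t = 1.7318/0.00939737 ≈ 184.2831.
t ≈ 15.3569 years.

15.4 years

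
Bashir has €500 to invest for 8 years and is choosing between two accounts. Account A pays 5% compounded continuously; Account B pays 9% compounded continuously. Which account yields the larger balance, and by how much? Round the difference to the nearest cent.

Account A growth factor: e^(0.05·8) = e^0.4 ≈ 1.4918247; balance ≈ 745.9123.
Account B growth factor: e^(0.09·8) = e^0.72 ≈ 2.054433211; balance ≈ 1,027.2166.
Account B is larger by 281.3043.

Account B, by €281.30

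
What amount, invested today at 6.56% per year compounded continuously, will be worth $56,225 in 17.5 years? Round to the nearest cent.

$17,838.54

P = A·e^(−rt) = 56,225·e^(−1.148).
e^(−1.148) ≈ 0.31727067661, so P ≈ 17,838.5438.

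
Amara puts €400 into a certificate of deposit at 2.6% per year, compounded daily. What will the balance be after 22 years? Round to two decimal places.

Growth factor = (1 + 0.026/365)^8030 ≈ 1.77177103.
A ≈ 400 × 1.77177103 ≈ 708.7084.

€708.71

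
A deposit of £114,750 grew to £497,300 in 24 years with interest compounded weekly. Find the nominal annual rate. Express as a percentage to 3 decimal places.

The 1248-period growth factor is 497,300/114,750 = 4.33377.
r/52 = 4.33377^(1/1248) − 1 ≈ 0.00117572, so r ≈ 52·0.00117572 = 6.11375%.

6.114%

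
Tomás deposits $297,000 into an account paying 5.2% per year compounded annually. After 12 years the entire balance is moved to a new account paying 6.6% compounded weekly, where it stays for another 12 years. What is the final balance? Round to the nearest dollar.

After 12 years at 5.2%: 297,000 × 1.837337240873 ≈ 545,689.1605.
Then 12 years at 6.6%: 545,689.1605 × 2.206699167178 ≈ 1,204,171.8161.

$1,204,172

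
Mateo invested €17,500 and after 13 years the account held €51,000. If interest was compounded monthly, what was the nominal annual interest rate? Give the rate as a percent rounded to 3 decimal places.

8.256%

(1 + r/12)^156 = 51,000/17,500 = 2.91429.
1 + r/12 = 2.91429^(1/156) ≈ 1.00688, so r/12 ≈ 0.00688013.
r ≈ 12·0.00688013 = 8.25615%.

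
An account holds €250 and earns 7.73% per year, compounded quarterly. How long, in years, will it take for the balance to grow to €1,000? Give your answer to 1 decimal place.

We need (1 + 0.019325)^(4t) = 4, so 4t = ln 4 / ln 1.019325 ≈ 72.4267.
t ≈ 72.4267/4 = 18.1067 years.

18.1 years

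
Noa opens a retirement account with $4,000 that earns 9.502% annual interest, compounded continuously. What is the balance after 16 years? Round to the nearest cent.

$18,294.75

A = P·e^(rt) = 4,000·e^(0.09502·16) = 4,000·e^1.52032.
e^1.52032 ≈ 4.5736885413, so A ≈ 18,294.7542.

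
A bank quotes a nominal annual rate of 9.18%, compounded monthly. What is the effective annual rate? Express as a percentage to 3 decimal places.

One year is 12 periods at 0.00765 each: (1 + 0.00765)^12 ≈ 1.095763.
EAR = 1.095763 − 1 ≈ 9.57627%.

9.576%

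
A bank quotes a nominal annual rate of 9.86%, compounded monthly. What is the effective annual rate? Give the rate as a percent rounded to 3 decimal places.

EAR = (1 + 9.86%/12)^12 − 1 = (1 + 0.00821667)^12 − 1.
(1 + 0.00821667)^12 ≈ 1.10318, so EAR ≈ 10.31802%.

10.318%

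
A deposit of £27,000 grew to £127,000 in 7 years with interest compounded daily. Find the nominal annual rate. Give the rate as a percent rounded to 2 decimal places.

The 2555-period growth factor is 127,000/27,000 = 4.7037.
r/365 = 4.7037^(1/2555) − 1 ≈ 0.000606192, so r ≈ 365·0.000606192 = 22.12599%.

22.13%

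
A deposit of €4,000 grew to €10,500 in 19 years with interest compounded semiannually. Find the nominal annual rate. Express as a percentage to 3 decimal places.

5.144%

(1 + r/2)^38 = 10,500/4,000 = 2.625.
1 + r/2 = 2.625^(1/38) ≈ 1.025722, so r/2 ≈ 0.0257221.
r ≈ 2·0.0257221 = 5.14442%.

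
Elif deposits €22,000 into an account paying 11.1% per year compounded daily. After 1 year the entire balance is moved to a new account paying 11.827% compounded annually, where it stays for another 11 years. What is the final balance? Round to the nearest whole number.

€84,069

After 1 years at 11.1%: 22,000 × 1.1173760514 ≈ 24,582.2731.
Then 11 years at 11.827%: 24,582.2731 × 3.4199000683 ≈ 84,068.9176.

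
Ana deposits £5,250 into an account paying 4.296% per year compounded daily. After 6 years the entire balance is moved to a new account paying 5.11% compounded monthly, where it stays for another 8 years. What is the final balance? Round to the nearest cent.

Phase 1: 5,250·(1 + 0.04296/365)^2190 ≈ 6,793.5451.
Phase 2: 6,793.5451·(1 + 0.0511/12)^96 ≈ 10,215.4877.

£10,215.49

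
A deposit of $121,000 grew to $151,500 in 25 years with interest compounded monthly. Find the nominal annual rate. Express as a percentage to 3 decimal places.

0.900%

The 300-period growth factor is 151,500/121,000 = 1.25207.
r/12 = 1.25207^(1/300) − 1 ≈ 0.000749598, so r ≈ 12·0.000749598 = 0.89952%.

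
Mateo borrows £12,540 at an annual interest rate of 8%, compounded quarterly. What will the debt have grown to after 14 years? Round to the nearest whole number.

£38,011

Periodic rate = 8%/4 = 0.02; periods = 4·14 = 56.
A = 12,540·(1 + 0.02)^56 ≈ 12,540·3.0311652865 ≈ 38,010.8127.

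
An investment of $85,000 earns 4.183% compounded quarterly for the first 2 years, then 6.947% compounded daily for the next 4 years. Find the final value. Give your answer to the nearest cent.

$121,964.55

After 2 years at 4.183%: 85,000 × 1.08678694777 ≈ 92,376.8906.
Then 4 years at 6.947%: 92,376.8906 × 1.32029283815 ≈ 121,964.5470.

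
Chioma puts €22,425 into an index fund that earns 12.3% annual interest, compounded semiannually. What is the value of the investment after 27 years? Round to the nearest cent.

Growth factor = (1 + 0.0615)^54 ≈ 25.1003581938.
A ≈ 22,425 × 25.1003581938 ≈ 562,875.5325.

€562,875.53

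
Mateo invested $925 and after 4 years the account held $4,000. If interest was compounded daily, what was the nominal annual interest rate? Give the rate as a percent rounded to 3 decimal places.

36.625%

The 1460-period growth factor is 4,000/925 = 4.32432.
r/365 = 4.32432^(1/1460) − 1 ≈ 0.00100342, so r ≈ 365·0.00100342 = 36.62476%.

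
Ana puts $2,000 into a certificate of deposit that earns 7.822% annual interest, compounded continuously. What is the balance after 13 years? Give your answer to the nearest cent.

A = P·e^(rt) = 2,000·e^(0.07822·13) = 2,000·e^1.01686.
e^1.01686 ≈ 2.764500589, so A ≈ 5,529.0012.

$5,529.00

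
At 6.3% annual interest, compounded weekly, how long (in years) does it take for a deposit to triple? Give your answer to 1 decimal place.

17.4 years

(1 + 0.00121154)^(52t) = 3.
52t = ln 3 / ln(1 + 0.00121154) ≈ 1.0986/0.00121081 ≈ 907.3403.
t ≈ 17.4489.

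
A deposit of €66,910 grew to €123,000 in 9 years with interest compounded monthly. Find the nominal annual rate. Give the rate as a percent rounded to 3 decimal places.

6.784%

The 108-period growth factor is 123,000/66,910 = 1.83829.
r/12 = 1.83829^(1/108) − 1 ≈ 0.00565329, so r ≈ 12·0.00565329 = 6.78395%.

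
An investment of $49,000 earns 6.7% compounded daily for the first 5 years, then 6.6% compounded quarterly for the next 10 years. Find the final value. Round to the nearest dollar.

$131,816

Phase 1: 49,000·(1 + 0.067/365)^1825 ≈ 68,496.9731.
Phase 2: 68,496.9731·(1 + 0.0165)^40 ≈ 131,815.5661.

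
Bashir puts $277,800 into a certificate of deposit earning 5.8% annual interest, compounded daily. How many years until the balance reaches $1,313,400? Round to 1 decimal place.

26.8 years

We need (1 + 0.000158904)^(365t) = 4.7279, so 365t = ln 4.7279 / ln 1.000159 ≈ 9776.9433.
t ≈ 9776.9433/365 = 26.7861 years.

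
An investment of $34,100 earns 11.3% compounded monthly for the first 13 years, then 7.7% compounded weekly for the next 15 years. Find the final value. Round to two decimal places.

$466,645.40

After 13 years at 11.3%: 34,100 × 4.31512621536 ≈ 147,145.8039.
Then 15 years at 7.7%: 147,145.8039 × 3.17131300411 ≈ 466,645.4015.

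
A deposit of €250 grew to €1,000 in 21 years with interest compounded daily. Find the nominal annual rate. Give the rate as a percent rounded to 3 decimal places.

(1 + r/365)^7665 = 1,000/250 = 4.
1 + r/365 = 4^(1/7665) ≈ 1.000181, so r/365 ≈ 0.000180877.
r ≈ 365·0.000180877 = 6.60200%.

6.602%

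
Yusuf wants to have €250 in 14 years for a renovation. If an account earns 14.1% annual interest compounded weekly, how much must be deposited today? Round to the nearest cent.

Periodic rate = 14.1%/52 = 0.00271154; 728 periods.
P = 250/(1 + 0.141/52)^728 ≈ 250/7.18020935 ≈ 34.8179.

€34.82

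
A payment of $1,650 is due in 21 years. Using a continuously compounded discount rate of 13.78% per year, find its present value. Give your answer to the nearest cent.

$91.35

P = A·e^(−rt) = 1,650·e^(−2.8938).
e^(−2.8938) ≈ 0.05536542376, so P ≈ 91.3529.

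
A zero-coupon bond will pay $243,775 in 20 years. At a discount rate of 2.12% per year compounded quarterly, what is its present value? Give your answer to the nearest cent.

Periodic rate = 2.12%/4 = 0.0053; 80 periods.
P = 243,775/(1 + 0.0053)^80 ≈ 243,775/1.52635166369 ≈ 159,710.9014.

$159,710.90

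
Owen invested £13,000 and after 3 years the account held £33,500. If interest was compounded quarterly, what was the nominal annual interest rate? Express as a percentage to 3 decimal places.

32.831%

(1 + r/4)^12 = 33,500/13,000 = 2.57692.
1 + r/4 = 2.57692^(1/12) ≈ 1.082078, so r/4 ≈ 0.0820777.
r ≈ 4·0.0820777 = 32.83109%.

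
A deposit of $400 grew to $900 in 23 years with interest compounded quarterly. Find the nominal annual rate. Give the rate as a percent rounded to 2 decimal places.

3.54%

The 92-period growth factor is 900/400 = 2.25.
r/4 = 2.25^(1/92) − 1 ≈ 0.00885342, so r ≈ 4·0.00885342 = 3.54137%.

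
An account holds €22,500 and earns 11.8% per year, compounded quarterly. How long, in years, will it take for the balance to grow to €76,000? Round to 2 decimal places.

(1 + 0.0295)^(4t) = 76,000/22,500 = 3.3778.
4t·ln(1 + 0.0295) = ln(3.3778); 4t = 1.2172/0.0290732 ≈ 41.8673.
t ≈ 10.4668 years.

10.47 years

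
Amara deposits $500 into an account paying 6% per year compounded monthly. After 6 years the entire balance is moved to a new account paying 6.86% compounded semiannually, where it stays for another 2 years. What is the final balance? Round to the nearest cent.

Phase 1: 500·(1 + 0.005)^72 ≈ 716.0221.
Phase 2: 716.0221·(1 + 0.0343)^4 ≈ 819.4313.

$819.43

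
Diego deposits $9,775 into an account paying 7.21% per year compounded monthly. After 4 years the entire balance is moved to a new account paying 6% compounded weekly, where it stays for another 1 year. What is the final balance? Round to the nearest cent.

$13,836.78

Phase 1: 9,775·(1 + 0.0721/12)^48 ≈ 13,031.4434.
Phase 2: 13,031.4434·(1 + 0.06/52)^52 ≈ 13,836.7842.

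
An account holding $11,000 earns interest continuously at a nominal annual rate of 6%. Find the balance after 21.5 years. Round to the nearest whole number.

A = P·e^(rt) = 11,000·e^(0.06·21.5) = 11,000·e^1.29.
e^1.29 ≈ 3.6327865558, so A ≈ 39,960.6521.

$39,961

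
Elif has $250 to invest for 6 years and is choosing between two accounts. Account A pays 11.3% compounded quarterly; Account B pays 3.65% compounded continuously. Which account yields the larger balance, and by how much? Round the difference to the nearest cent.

A: (1 + 0.02825)^24 ≈ 1.95150306, so 250 × 1.95150306 ≈ 487.8758.
B: e^(0.0365·6) = e^0.219 ≈ 1.24483128, so 250 × 1.24483128 ≈ 311.2078.
Difference ≈ 176.6679 in favor of A.

Account A, by $176.67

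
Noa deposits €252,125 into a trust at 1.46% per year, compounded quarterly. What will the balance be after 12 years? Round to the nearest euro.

€300,307

Growth factor = (1 + 0.00365)^48 ≈ 1.19110450952.
A ≈ 252,125 × 1.19110450952 ≈ 300,307.2245.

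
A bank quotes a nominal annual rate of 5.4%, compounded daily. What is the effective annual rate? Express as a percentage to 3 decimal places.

EAR = (1 + 5.4%/365)^365 − 1 = (1 + 0.000147945)^365 − 1.
(1 + 0.000147945)^365 ≈ 1.05548, so EAR ≈ 5.54804%.

5.548%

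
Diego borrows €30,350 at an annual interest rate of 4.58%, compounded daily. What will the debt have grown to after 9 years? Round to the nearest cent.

Periodic rate = 4.58%/365 = 0.000125479; periods = 365·9 = 3285.
A = 30,350·(1 + 0.0458/365)^3285 ≈ 30,350·1.5100973831 ≈ 45,831.4556.

€45,831.46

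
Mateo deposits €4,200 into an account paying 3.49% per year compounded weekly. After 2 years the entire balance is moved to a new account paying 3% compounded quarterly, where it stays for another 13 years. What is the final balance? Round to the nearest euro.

After 2 years at 3.49%: 4,200 × 1.072268596 ≈ 4,503.5281.
Then 13 years at 3%: 4,503.5281 × 1.474833013 ≈ 6,641.9519.

€6,642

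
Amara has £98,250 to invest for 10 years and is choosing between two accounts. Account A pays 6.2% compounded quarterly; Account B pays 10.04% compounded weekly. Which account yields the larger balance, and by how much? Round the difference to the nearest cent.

Account A growth factor: (1 + 0.0155)^40 ≈ 1.85010812168; balance ≈ 181,773.1230.
Account B growth factor: (1 + 0.1004/52)^520 ≈ 2.72653616522; balance ≈ 267,882.1782.
Account B is larger by 86,109.0553.

Account B, by £86,109.06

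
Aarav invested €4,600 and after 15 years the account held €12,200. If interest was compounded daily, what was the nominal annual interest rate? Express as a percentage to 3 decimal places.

6.503%

The 5475-period growth factor is 12,200/4,600 = 2.65217.
r/365 = 2.65217^(1/5475) − 1 ≈ 0.000178167, so r ≈ 365·0.000178167 = 6.50311%.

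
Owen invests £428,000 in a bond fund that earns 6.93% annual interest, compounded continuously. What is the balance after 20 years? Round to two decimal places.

£1,711,496.13

A = P·e^(rt) = 428,000·e^(0.0693·20) = 428,000·e^1.386.
e^1.386 ≈ 3.9988227288, so A ≈ 1,711,496.1279.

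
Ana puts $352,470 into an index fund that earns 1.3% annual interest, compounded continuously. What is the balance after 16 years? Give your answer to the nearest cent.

$433,965.71

A = P·e^(rt) = 352,470·e^(0.013·16) = 352,470·e^0.208.
e^0.208 ≈ 1.23121316955, so A ≈ 433,965.7059.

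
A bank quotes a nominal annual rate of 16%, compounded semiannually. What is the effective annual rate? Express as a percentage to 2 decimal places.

One year is 2 periods at 0.08 each: (1 + 0.08)^2 ≈ 1.1664.
EAR = 1.1664 − 1 ≈ 16.64000%.

16.64%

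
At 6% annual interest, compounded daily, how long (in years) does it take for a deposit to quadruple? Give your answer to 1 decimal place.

(1 + 0.000164384)^(365t) = 4.
365t = ln 4 / ln(1 + 0.000164384) ≈ 1.3863/0.00016437 ≈ 8433.9838.
t ≈ 23.1068.

23.1 years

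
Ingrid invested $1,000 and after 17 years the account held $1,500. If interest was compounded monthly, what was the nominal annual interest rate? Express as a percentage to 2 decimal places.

2.39%

The 204-period growth factor is 1,500/1,000 = 1.5.
r/12 = 1.5^(1/204) − 1 ≈ 0.00198955, so r ≈ 12·0.00198955 = 2.38746%.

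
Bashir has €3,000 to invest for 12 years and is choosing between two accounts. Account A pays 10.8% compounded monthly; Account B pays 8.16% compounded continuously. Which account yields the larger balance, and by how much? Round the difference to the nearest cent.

Account A, by €2,913.59

A: (1 + 0.009)^144 ≈ 3.6335232051, so 3,000 × 3.6335232051 ≈ 10,900.5696.
B: e^(0.0816·12) = e^0.9792 ≈ 2.662325529, so 3,000 × 2.662325529 ≈ 7,986.9766.
Difference ≈ 2,913.5930 in favor of A.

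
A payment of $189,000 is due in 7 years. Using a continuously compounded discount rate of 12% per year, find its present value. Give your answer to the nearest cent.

P = A·e^(−rt) = 189,000·e^(−0.84).
e^(−0.84) ≈ 0.431710523429, so P ≈ 81,593.2889.

$81,593.29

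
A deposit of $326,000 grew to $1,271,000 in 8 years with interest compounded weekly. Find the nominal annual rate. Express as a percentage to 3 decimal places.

(1 + r/52)^416 = 1,271,000/326,000 = 3.89877.
1 + r/52 = 3.89877^(1/416) ≈ 1.003276, so r/52 ≈ 0.00327618.
r ≈ 52·0.00327618 = 17.03612%.

17.036%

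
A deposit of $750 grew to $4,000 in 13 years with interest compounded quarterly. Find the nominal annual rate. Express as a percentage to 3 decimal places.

13.086%

(1 + r/4)^52 = 4,000/750 = 5.33333.
1 + r/4 = 5.33333^(1/52) ≈ 1.032716, so r/4 ≈ 0.0327156.
r ≈ 4·0.0327156 = 13.08625%.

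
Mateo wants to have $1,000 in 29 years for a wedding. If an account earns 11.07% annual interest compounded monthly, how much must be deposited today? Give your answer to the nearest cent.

Periodic rate = 11.07%/12 = 0.009225; 348 periods.
P = 1,000/(1 + 0.009225)^348 ≈ 1,000/24.4244073 ≈ 40.9427.

$40.94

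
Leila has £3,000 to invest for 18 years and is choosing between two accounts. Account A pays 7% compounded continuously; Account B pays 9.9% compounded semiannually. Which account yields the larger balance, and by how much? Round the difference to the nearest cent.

Account B, by £6,503.79

A: e^(0.07·18) = e^1.26 ≈ 3.5254214874, so 3,000 × 3.5254214874 ≈ 10,576.2645.
B: (1 + 0.0495)^36 ≈ 5.6933508138, so 3,000 × 5.6933508138 ≈ 17,080.0524.
Difference ≈ 6,503.7880 in favor of B.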